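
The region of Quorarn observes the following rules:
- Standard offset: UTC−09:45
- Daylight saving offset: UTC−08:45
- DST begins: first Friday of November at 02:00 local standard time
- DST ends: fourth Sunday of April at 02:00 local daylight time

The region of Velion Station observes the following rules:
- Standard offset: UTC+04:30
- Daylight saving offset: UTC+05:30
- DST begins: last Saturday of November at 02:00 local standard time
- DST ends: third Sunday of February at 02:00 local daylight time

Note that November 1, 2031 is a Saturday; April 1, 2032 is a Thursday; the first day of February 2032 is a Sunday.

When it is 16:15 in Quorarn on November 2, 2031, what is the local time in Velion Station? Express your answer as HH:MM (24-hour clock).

1 November 2031 is a Saturday, so the first Friday is November 7.
1 April 2032 is a Thursday, so the first Sunday is April 4 and the fourth is April 25.
November 2, 2031 is outside the daylight-saving period (7 November 2031 – 25 April 2032), so Quorarn is on standard time, UTC−09:45.
16:15 Quorarn + 9h45m = 02:00 UTC (rolling into the next day, 3 November 2031).
1 November 2031 is a Saturday, so Saturdays fall on 1, 8, 15, 22, 29; the last is November 29.
1 February 2032 is a Sunday, so the first Sunday is February 1 and the third is February 15.
At the standard offset (UTC+04:30), 02:00 UTC + 4h30m = 06:30 Velion Station standard time.
Daylight saving runs 29 November 2031 – 15 February 2032; the standard-time date in Velion Station, November 3, 2031, is outside that window, so Velion Station is on standard time at UTC+04:30.
02:00 UTC + 4h30m = 06:30 Velion Station.

06:30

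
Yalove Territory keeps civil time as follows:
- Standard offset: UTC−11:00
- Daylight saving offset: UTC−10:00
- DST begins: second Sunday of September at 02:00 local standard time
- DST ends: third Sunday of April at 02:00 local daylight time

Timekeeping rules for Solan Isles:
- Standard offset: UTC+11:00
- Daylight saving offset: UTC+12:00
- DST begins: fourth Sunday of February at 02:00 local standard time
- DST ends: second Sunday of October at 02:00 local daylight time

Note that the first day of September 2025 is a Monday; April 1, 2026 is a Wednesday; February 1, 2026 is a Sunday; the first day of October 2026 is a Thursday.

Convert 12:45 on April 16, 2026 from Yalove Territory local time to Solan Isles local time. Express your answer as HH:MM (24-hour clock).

1 September 2025 is a Monday, so the first Sunday is September 7 and the second is September 14.
1 April 2026 is a Wednesday, so the first Sunday is April 5 and the third is April 19.
April 16, 2026 falls between 14 September 2025 and 19 April 2026, so daylight saving is in effect and Yalove Territory is at UTC−10:00.
12:45 Yalove Territory + 10h = 22:45 UTC.
1 February 2026 is a Sunday, so the first Sunday is February 1 and the fourth is February 22.
1 October 2026 is a Thursday, so the first Sunday is October 4 and the second is October 11.
At the standard offset (UTC+11:00), 22:45 UTC + 11h = 09:45 Solan Isles standard time (rolling into the next day, 17 April 2026).
Daylight saving runs 22 February – 11 October; the standard-time date in Solan Isles, April 17, 2026, is inside that window, so Solan Isles is at UTC+12:00.
22:45 UTC + 12h = 10:45 Solan Isles (rolling into the next day, 17 April 2026).

10:45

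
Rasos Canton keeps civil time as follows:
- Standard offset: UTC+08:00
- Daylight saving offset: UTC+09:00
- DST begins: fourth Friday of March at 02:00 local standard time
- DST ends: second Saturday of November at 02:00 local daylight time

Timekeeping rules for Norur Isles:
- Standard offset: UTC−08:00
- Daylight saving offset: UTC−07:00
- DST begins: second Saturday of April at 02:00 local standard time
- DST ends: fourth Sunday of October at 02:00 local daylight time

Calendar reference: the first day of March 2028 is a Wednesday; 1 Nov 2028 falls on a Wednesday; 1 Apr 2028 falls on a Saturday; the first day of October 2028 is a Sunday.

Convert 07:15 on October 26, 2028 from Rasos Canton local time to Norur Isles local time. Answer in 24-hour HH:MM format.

1 March 2028 is a Wednesday, so the first Friday is March 3 and the fourth is March 24.
1 November 2028 is a Wednesday, so the first Saturday is November 4 and the second is November 11.
October 26, 2028 lies within the daylight-saving period (24 March – 11 November), so Rasos Canton is on daylight time, UTC+09:00.
07:15 Rasos Canton − 9h = 22:15 UTC (rolling into the previous day, 25 October 2028).
1 April 2028 is a Saturday, so the first Saturday is April 1 and the second is April 8.
1 October 2028 is a Sunday, so the first Sunday is October 1 and the fourth is October 22.
At the standard offset (UTC−08:00), 22:15 UTC − 8h = 14:15 Norur Isles standard time.
The standard-time date in Norur Isles, October 25, 2028, does not fall between 8 April and 22 October, so daylight saving is not in effect and Norur Isles is at UTC−08:00.
22:15 UTC − 8h = 14:15 Norur Isles.

14:15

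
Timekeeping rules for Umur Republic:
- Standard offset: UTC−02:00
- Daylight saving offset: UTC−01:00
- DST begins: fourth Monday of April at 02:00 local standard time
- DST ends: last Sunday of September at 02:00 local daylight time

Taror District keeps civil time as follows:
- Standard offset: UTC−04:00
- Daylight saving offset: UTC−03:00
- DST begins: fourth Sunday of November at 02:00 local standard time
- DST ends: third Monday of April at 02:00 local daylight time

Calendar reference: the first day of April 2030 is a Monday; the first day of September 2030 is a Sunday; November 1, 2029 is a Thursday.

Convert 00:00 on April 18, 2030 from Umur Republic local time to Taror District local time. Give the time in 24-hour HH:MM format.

1 April 2030 is a Monday, so the first Monday is April 1 and the fourth is April 22.
1 September 2030 is a Sunday, so Sundays fall on 1, 8, 15, 22, 29; the last is September 29.
April 18, 2030 is outside the daylight-saving period (22 April – 29 September), so Umur Republic is on standard time, UTC−02:00.
00:00 Umur Republic + 2h = 02:00 UTC.
1 November 2029 is a Thursday, so the first Sunday is November 4 and the fourth is November 25.
1 April 2030 is a Monday, so the first Monday is April 1 and the third is April 15.
At the standard offset (UTC−04:00), 02:00 UTC − 4h = 22:00 Taror District standard time (rolling into the previous day, 17 April 2030).
Daylight saving runs 25 November 2029 – 15 April 2030; the standard-time date in Taror District, April 17, 2030, is outside that window, so Taror District is on standard time at UTC−04:00.
02:00 UTC − 4h = 22:00 Taror District (rolling into the previous day, 17 April 2030).

22:00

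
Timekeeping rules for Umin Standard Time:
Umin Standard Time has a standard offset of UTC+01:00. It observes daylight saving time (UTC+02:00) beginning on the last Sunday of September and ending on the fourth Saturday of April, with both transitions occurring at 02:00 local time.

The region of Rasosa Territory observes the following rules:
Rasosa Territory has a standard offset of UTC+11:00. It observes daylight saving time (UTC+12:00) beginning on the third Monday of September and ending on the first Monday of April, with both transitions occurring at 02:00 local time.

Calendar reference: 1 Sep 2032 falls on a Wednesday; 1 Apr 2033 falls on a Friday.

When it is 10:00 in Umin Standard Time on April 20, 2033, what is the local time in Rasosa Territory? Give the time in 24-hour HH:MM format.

19:00

1 September 2032 is a Wednesday, so Sundays fall on 5, 12, 19, 26; the last is September 26.
1 April 2033 is a Friday, so the first Saturday is April 2 and the fourth is April 23.
April 20, 2033 lies within the daylight-saving period (26 September 2032 – 23 April 2033), so Umin Standard Time is on daylight time, UTC+02:00.
10:00 Umin Standard Time − 2h = 08:00 UTC.
1 September 2032 is a Wednesday, so the first Monday is September 6 and the third is September 20.
1 April 2033 is a Friday, so the first Monday is April 4.
At the standard offset (UTC+11:00), 08:00 UTC + 11h = 19:00 Rasosa Territory standard time.
The standard-time date in Rasosa Territory, April 20, 2033, does not fall between 20 September 2032 and 4 April 2033, so daylight saving is not in effect and Rasosa Territory is at UTC+11:00.
08:00 UTC + 11h = 19:00 Rasosa Territory.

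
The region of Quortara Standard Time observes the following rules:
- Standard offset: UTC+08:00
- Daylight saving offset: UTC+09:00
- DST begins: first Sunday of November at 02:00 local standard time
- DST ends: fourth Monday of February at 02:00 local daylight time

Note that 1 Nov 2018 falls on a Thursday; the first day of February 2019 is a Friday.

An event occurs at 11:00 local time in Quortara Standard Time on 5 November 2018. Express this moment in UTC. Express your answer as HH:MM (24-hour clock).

1 November 2018 is a Thursday, so the first Sunday is November 4.
1 February 2019 is a Friday, so the first Monday is February 4 and the fourth is February 25.
Daylight saving runs 4 November 2018 – 25 February 2019; 5 November 2018 is inside that window, so Quortara Standard Time is at UTC+09:00.
11:00 local − 9h = 02:00 UTC.

02:00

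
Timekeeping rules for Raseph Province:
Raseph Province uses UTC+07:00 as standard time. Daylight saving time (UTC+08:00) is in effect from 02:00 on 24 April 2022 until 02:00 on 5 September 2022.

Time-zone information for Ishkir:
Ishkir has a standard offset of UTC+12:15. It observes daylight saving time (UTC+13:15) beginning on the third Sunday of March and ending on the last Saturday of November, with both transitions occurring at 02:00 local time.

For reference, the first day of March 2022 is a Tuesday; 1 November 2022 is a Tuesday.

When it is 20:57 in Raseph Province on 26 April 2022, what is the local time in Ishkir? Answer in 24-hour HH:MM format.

02:12

26 April 2022 falls between 24 April and 5 September, so daylight saving is in effect and Raseph Province is at UTC+08:00.
20:57 Raseph Province − 8h = 12:57 UTC.
1 March 2022 is a Tuesday, so the first Sunday is March 6 and the third is March 20.
1 November 2022 is a Tuesday, so Saturdays fall on 5, 12, 19, 26; the last is November 26.
At the standard offset (UTC+12:15), 12:57 UTC + 12h15m = 01:12 Ishkir standard time (rolling into the next day, 27 April 2022).
The standard-time date in Ishkir, 27 April 2022, lies within the daylight-saving period (20 March – 26 November), so Ishkir is on daylight time, UTC+13:15.
12:57 UTC + 13h15m = 02:12 Ishkir (rolling into the next day, 27 April 2022).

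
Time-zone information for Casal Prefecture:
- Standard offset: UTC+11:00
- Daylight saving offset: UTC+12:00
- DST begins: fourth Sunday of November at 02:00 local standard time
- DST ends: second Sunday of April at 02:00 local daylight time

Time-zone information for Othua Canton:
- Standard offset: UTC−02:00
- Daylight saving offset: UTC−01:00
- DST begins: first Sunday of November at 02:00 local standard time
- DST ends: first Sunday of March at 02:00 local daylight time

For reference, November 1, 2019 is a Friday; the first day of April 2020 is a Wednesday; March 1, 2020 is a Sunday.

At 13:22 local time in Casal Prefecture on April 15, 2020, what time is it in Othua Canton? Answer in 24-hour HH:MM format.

00:22

1 November 2019 is a Friday, so the first Sunday is November 3 and the fourth is November 24.
1 April 2020 is a Wednesday, so the first Sunday is April 5 and the second is April 12.
April 15, 2020 is outside the daylight-saving period (24 November 2019 – 12 April 2020), so Casal Prefecture is on standard time, UTC+11:00.
13:22 Casal Prefecture − 11h = 02:22 UTC.
1 November 2019 is a Friday, so the first Sunday is November 3.
1 March 2020 is a Sunday, so the first Sunday is March 1.
At the standard offset (UTC−02:00), 02:22 UTC − 2h = 00:22 Othua Canton standard time.
Daylight saving runs 3 November 2019 – 1 March 2020; the standard-time date in Othua Canton, April 15, 2020, is outside that window, so Othua Canton is on standard time at UTC−02:00.
02:22 UTC − 2h = 00:22 Othua Canton.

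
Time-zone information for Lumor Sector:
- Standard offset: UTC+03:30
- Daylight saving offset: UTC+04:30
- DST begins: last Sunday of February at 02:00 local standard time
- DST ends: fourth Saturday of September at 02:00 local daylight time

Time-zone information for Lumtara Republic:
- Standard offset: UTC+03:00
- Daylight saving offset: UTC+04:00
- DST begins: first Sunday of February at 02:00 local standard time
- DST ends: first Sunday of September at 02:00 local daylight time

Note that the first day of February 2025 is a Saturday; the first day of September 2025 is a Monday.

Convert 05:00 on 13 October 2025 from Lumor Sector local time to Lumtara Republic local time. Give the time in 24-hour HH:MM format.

1 February 2025 is a Saturday, so Sundays fall on 2, 9, 16, 23; the last is February 23.
1 September 2025 is a Monday, so the first Saturday is September 6 and the fourth is September 27.
Daylight saving runs 23 February – 27 September; 13 October 2025 is outside that window, so Lumor Sector is on standard time at UTC+03:30.
05:00 Lumor Sector − 3h30m = 01:30 UTC.
1 February 2025 is a Saturday, so the first Sunday is February 2.
1 September 2025 is a Monday, so the first Sunday is September 7.
At the standard offset (UTC+03:00), 01:30 UTC + 3h = 04:30 Lumtara Republic standard time.
Daylight saving runs 2 February – 7 September; the standard-time date in Lumtara Republic, 13 October 2025, is outside that window, so Lumtara Republic is on standard time at UTC+03:00.
01:30 UTC + 3h = 04:30 Lumtara Republic.

04:30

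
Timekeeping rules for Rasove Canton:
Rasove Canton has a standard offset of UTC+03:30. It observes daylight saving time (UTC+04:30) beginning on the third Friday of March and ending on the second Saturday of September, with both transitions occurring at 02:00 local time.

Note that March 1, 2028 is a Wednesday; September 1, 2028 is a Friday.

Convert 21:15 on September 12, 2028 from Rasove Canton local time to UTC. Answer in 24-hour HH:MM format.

17:45

1 March 2028 is a Wednesday, so the first Friday is March 3 and the third is March 17.
1 September 2028 is a Friday, so the first Saturday is September 2 and the second is September 9.
September 12, 2028 is outside the daylight-saving period (17 March – 9 September), so Rasove Canton is on standard time, UTC+03:30.
21:15 local − 3h30m = 17:45 UTC.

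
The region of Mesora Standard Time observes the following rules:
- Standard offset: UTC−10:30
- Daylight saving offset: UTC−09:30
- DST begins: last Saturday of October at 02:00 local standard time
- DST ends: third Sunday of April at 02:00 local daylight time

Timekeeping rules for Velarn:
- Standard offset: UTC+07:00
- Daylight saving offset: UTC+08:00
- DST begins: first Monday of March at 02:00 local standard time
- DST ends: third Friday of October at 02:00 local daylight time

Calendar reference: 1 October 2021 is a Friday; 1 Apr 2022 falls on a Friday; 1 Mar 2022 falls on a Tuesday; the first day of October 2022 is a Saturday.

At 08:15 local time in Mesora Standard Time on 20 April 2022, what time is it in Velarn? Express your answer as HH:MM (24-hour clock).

1 October 2021 is a Friday, so Saturdays fall on 2, 9, 16, 23, 30; the last is October 30.
1 April 2022 is a Friday, so the first Sunday is April 3 and the third is April 17.
20 April 2022 does not fall between 30 October 2021 and 17 April 2022, so daylight saving is not in effect and Mesora Standard Time is at UTC−10:30.
08:15 Mesora Standard Time + 10h30m = 18:45 UTC.
1 March 2022 is a Tuesday, so the first Monday is March 7.
1 October 2022 is a Saturday, so the first Friday is October 7 and the third is October 21.
At the standard offset (UTC+07:00), 18:45 UTC + 7h = 01:45 Velarn standard time (rolling into the next day, 21 April 2022).
The standard-time date in Velarn, 21 April 2022, lies within the daylight-saving period (7 March – 21 October), so Velarn is on daylight time, UTC+08:00.
18:45 UTC + 8h = 02:45 Velarn (rolling into the next day, 21 April 2022).

02:45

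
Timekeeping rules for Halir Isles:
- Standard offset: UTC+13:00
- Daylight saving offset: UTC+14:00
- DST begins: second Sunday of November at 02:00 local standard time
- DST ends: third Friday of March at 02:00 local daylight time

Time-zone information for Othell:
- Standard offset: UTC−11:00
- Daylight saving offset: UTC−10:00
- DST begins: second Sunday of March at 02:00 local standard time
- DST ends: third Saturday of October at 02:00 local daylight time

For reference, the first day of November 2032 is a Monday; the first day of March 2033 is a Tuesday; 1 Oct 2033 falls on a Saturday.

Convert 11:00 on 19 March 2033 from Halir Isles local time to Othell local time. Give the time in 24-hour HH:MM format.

1 November 2032 is a Monday, so the first Sunday is November 7 and the second is November 14.
1 March 2033 is a Tuesday, so the first Friday is March 4 and the third is March 18.
19 March 2033 does not fall between 14 November 2032 and 18 March 2033, so daylight saving is not in effect and Halir Isles is at UTC+13:00.
11:00 Halir Isles − 13h = 22:00 UTC (rolling into the previous day, 18 March 2033).
1 March 2033 is a Tuesday, so the first Sunday is March 6 and the second is March 13.
1 October 2033 is a Saturday, so the first Saturday is October 1 and the third is October 15.
At the standard offset (UTC−11:00), 22:00 UTC − 11h = 11:00 Othell standard time.
The standard-time date in Othell, 18 March 2033, falls between 13 March and 15 October, so daylight saving is in effect and Othell is at UTC−10:00.
22:00 UTC − 10h = 12:00 Othell.

12:00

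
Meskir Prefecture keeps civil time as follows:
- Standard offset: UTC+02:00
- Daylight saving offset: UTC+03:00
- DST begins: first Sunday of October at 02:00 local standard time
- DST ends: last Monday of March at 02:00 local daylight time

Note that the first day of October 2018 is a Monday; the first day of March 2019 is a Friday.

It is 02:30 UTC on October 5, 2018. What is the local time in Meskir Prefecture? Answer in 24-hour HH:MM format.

04:30

1 October 2018 is a Monday, so the first Sunday is October 7.
1 March 2019 is a Friday, so Mondays fall on 4, 11, 18, 25; the last is March 25.
At the standard offset (UTC+02:00), 02:30 UTC + 2h = 04:30 Meskir Prefecture standard time.
Daylight saving runs 7 October 2018 – 25 March 2019; the standard-time date in Meskir Prefecture, October 5, 2018, is outside that window, so Meskir Prefecture is on standard time at UTC+02:00.
02:30 UTC + 2h = 04:30 local.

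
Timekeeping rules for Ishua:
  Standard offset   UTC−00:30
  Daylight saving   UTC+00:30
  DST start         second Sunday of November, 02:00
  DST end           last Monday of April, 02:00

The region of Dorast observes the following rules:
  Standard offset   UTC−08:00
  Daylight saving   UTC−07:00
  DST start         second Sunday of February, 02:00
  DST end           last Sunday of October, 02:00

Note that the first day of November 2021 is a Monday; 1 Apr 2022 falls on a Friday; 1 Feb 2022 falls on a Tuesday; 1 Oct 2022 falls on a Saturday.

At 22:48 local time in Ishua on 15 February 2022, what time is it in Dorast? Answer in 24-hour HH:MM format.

1 November 2021 is a Monday, so the first Sunday is November 7 and the second is November 14.
1 April 2022 is a Friday, so Mondays fall on 4, 11, 18, 25; the last is April 25.
Daylight saving runs 14 November 2021 – 25 April 2022; 15 February 2022 is inside that window, so Ishua is at UTC+00:30.
22:48 Ishua − 0h30m = 22:18 UTC.
1 February 2022 is a Tuesday, so the first Sunday is February 6 and the second is February 13.
1 October 2022 is a Saturday, so Sundays fall on 2, 9, 16, 23, 30; the last is October 30.
At the standard offset (UTC−08:00), 22:18 UTC − 8h = 14:18 Dorast standard time.
The standard-time date in Dorast, 15 February 2022, falls between 13 February and 30 October, so daylight saving is in effect and Dorast is at UTC−07:00.
22:18 UTC − 7h = 15:18 Dorast.

15:18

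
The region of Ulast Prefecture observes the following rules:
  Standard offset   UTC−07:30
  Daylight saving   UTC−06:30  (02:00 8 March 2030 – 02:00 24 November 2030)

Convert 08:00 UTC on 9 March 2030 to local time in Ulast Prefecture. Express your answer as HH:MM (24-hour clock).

At the standard offset (UTC−07:30), 08:00 UTC − 7h30m = 00:30 Ulast Prefecture standard time.
The standard-time date in Ulast Prefecture, 9 March 2030, falls between 8 March and 24 November, so daylight saving is in effect and Ulast Prefecture is at UTC−06:30.
08:00 UTC − 6h30m = 01:30 local.

01:30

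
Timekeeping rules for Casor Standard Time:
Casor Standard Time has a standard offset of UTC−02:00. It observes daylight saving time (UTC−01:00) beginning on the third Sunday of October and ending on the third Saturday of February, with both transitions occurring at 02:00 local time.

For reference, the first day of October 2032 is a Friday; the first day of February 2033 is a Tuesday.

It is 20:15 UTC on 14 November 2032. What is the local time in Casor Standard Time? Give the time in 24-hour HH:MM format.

1 October 2032 is a Friday, so the first Sunday is October 3 and the third is October 17.
1 February 2033 is a Tuesday, so the first Saturday is February 5 and the third is February 19.
At the standard offset (UTC−02:00), 20:15 UTC − 2h = 18:15 Casor Standard Time standard time.
The standard-time date in Casor Standard Time, 14 November 2032, falls between 17 October 2032 and 19 February 2033, so daylight saving is in effect and Casor Standard Time is at UTC−01:00.
20:15 UTC − 1h = 19:15 local.

19:15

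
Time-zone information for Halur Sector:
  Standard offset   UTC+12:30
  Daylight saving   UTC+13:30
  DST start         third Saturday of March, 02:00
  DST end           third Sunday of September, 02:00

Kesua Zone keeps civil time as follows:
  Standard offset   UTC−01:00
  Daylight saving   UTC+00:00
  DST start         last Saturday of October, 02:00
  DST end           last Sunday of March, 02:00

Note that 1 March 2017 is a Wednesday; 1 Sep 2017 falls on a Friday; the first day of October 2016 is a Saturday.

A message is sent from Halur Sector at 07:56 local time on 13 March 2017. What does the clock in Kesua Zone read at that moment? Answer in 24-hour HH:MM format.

19:26

1 March 2017 is a Wednesday, so the first Saturday is March 4 and the third is March 18.
1 September 2017 is a Friday, so the first Sunday is September 3 and the third is September 17.
13 March 2017 does not fall between 18 March and 17 September, so daylight saving is not in effect and Halur Sector is at UTC+12:30.
07:56 Halur Sector − 12h30m = 19:26 UTC (rolling into the previous day, 12 March 2017).
1 October 2016 is a Saturday, so Saturdays fall on 1, 8, 15, 22, 29; the last is October 29.
1 March 2017 is a Wednesday, so Sundays fall on 5, 12, 19, 26; the last is March 26.
At the standard offset (UTC−01:00), 19:26 UTC − 1h = 18:26 Kesua Zone standard time.
The standard-time date in Kesua Zone, 12 March 2017, lies within the daylight-saving period (29 October 2016 – 26 March 2017), so Kesua Zone is on daylight time, UTC+00:00.
19:26 UTC + 0h = 19:26 Kesua Zone.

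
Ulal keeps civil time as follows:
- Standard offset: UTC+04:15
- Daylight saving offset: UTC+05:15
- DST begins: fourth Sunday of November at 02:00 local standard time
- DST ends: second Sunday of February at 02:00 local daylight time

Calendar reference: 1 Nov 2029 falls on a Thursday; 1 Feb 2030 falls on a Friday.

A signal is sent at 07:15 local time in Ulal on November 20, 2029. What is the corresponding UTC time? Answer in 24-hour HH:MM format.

1 November 2029 is a Thursday, so the first Sunday is November 4 and the fourth is November 25.
1 February 2030 is a Friday, so the first Sunday is February 3 and the second is February 10.
November 20, 2029 is outside the daylight-saving period (25 November 2029 – 10 February 2030), so Ulal is on standard time, UTC+04:15.
07:15 local − 4h15m = 03:00 UTC.

03:00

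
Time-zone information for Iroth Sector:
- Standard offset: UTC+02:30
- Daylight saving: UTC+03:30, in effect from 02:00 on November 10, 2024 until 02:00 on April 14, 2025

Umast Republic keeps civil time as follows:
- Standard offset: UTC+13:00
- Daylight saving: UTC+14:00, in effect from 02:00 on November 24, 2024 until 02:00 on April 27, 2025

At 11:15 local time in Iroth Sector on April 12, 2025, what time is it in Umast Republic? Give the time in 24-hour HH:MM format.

21:45

April 12, 2025 falls between 10 November 2024 and 14 April 2025, so daylight saving is in effect and Iroth Sector is at UTC+03:30.
11:15 Iroth Sector − 3h30m = 07:45 UTC.
At the standard offset (UTC+13:00), 07:45 UTC + 13h = 20:45 Umast Republic standard time.
Daylight saving runs 24 November 2024 – 27 April 2025; the standard-time date in Umast Republic, April 12, 2025, is inside that window, so Umast Republic is at UTC+14:00.
07:45 UTC + 14h = 21:45 Umast Republic.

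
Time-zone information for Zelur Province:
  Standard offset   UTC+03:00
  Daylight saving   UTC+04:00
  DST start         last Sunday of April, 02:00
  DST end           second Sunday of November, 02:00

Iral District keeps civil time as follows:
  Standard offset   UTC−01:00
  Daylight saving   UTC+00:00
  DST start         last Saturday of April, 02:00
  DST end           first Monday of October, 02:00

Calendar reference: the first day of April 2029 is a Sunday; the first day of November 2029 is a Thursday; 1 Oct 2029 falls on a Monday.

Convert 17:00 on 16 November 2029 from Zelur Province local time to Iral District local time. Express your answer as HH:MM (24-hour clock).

13:00

1 April 2029 is a Sunday, so Sundays fall on 1, 8, 15, 22, 29; the last is April 29.
1 November 2029 is a Thursday, so the first Sunday is November 4 and the second is November 11.
Daylight saving runs 29 April – 11 November; 16 November 2029 is outside that window, so Zelur Province is on standard time at UTC+03:00.
17:00 Zelur Province − 3h = 14:00 UTC.
1 April 2029 is a Sunday, so Saturdays fall on 7, 14, 21, 28; the last is April 28.
1 October 2029 is a Monday, so the first Monday is October 1.
At the standard offset (UTC−01:00), 14:00 UTC − 1h = 13:00 Iral District standard time.
The standard-time date in Iral District, 16 November 2029, is outside the daylight-saving period (28 April – 1 October), so Iral District is on standard time, UTC−01:00.
14:00 UTC − 1h = 13:00 Iral District.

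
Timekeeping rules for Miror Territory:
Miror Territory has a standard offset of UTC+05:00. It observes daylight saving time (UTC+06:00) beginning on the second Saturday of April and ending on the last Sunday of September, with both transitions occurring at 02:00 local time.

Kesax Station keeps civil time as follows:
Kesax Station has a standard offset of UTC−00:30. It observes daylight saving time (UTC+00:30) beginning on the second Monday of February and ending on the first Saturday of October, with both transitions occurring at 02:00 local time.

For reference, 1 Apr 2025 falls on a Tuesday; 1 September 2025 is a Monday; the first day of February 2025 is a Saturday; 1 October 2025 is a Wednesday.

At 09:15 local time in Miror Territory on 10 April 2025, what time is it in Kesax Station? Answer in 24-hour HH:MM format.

04:45

1 April 2025 is a Tuesday, so the first Saturday is April 5 and the second is April 12.
1 September 2025 is a Monday, so Sundays fall on 7, 14, 21, 28; the last is September 28.
Daylight saving runs 12 April – 28 September; 10 April 2025 is outside that window, so Miror Territory is on standard time at UTC+05:00.
09:15 Miror Territory − 5h = 04:15 UTC.
1 February 2025 is a Saturday, so the first Monday is February 3 and the second is February 10.
1 October 2025 is a Wednesday, so the first Saturday is October 4.
At the standard offset (UTC−00:30), 04:15 UTC − 0h30m = 03:45 Kesax Station standard time.
The standard-time date in Kesax Station, 10 April 2025, lies within the daylight-saving period (10 February – 4 October), so Kesax Station is on daylight time, UTC+00:30.
04:15 UTC + 0h30m = 04:45 Kesax Station.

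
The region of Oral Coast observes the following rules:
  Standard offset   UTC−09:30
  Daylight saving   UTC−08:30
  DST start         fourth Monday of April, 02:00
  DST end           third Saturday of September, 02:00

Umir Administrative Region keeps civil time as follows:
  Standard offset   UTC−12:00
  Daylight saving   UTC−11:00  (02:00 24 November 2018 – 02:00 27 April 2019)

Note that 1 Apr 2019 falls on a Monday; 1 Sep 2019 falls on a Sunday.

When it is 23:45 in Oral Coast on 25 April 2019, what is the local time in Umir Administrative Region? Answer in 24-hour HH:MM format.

21:15

1 April 2019 is a Monday, so the first Monday is April 1 and the fourth is April 22.
1 September 2019 is a Sunday, so the first Saturday is September 7 and the third is September 21.
25 April 2019 lies within the daylight-saving period (22 April – 21 September), so Oral Coast is on daylight time, UTC−08:30.
23:45 Oral Coast + 8h30m = 08:15 UTC (rolling into the next day, 26 April 2019).
At the standard offset (UTC−12:00), 08:15 UTC − 12h = 20:15 Umir Administrative Region standard time (rolling into the previous day, 25 April 2019).
The standard-time date in Umir Administrative Region, 25 April 2019, lies within the daylight-saving period (24 November 2018 – 27 April 2019), so Umir Administrative Region is on daylight time, UTC−11:00.
08:15 UTC − 11h = 21:15 Umir Administrative Region (rolling into the previous day, 25 April 2019).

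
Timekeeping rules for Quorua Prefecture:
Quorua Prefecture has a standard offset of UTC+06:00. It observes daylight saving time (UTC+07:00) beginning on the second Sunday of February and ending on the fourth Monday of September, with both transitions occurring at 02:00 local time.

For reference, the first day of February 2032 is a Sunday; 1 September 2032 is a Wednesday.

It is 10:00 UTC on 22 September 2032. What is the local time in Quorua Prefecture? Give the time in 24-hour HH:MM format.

1 February 2032 is a Sunday, so the first Sunday is February 1 and the second is February 8.
1 September 2032 is a Wednesday, so the first Monday is September 6 and the fourth is September 27.
At the standard offset (UTC+06:00), 10:00 UTC + 6h = 16:00 Quorua Prefecture standard time.
Daylight saving runs 8 February – 27 September; the standard-time date in Quorua Prefecture, 22 September 2032, is inside that window, so Quorua Prefecture is at UTC+07:00.
10:00 UTC + 7h = 17:00 local.

17:00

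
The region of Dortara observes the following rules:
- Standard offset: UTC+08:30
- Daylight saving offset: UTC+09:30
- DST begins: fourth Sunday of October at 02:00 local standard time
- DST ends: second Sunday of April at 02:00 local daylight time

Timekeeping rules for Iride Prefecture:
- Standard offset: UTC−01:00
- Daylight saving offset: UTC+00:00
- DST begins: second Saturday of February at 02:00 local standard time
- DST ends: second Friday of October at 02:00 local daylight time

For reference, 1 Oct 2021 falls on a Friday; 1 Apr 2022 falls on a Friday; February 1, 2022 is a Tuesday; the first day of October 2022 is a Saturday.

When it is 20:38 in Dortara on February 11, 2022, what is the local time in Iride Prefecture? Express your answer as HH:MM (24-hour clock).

10:08

1 October 2021 is a Friday, so the first Sunday is October 3 and the fourth is October 24.
1 April 2022 is a Friday, so the first Sunday is April 3 and the second is April 10.
February 11, 2022 falls between 24 October 2021 and 10 April 2022, so daylight saving is in effect and Dortara is at UTC+09:30.
20:38 Dortara − 9h30m = 11:08 UTC.
1 February 2022 is a Tuesday, so the first Saturday is February 5 and the second is February 12.
1 October 2022 is a Saturday, so the first Friday is October 7 and the second is October 14.
At the standard offset (UTC−01:00), 11:08 UTC − 1h = 10:08 Iride Prefecture standard time.
Daylight saving runs 12 February – 14 October; the standard-time date in Iride Prefecture, February 11, 2022, is outside that window, so Iride Prefecture is on standard time at UTC−01:00.
11:08 UTC − 1h = 10:08 Iride Prefecture.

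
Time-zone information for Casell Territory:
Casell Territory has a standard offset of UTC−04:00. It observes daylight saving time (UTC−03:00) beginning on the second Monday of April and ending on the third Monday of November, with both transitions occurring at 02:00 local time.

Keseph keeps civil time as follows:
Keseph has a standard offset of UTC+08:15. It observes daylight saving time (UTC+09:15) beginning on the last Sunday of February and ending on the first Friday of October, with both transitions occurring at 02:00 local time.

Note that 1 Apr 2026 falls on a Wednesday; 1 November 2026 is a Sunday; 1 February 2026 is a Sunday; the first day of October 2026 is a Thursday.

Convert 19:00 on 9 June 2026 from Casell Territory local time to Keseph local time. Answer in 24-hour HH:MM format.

1 April 2026 is a Wednesday, so the first Monday is April 6 and the second is April 13.
1 November 2026 is a Sunday, so the first Monday is November 2 and the third is November 16.
9 June 2026 lies within the daylight-saving period (13 April – 16 November), so Casell Territory is on daylight time, UTC−03:00.
19:00 Casell Territory + 3h = 22:00 UTC.
1 February 2026 is a Sunday, so Sundays fall on 1, 8, 15, 22; the last is February 22.
1 October 2026 is a Thursday, so the first Friday is October 2.
At the standard offset (UTC+08:15), 22:00 UTC + 8h15m = 06:15 Keseph standard time (rolling into the next day, 10 June 2026).
Daylight saving runs 22 February – 2 October; the standard-time date in Keseph, 10 June 2026, is inside that window, so Keseph is at UTC+09:15.
22:00 UTC + 9h15m = 07:15 Keseph (rolling into the next day, 10 June 2026).

07:15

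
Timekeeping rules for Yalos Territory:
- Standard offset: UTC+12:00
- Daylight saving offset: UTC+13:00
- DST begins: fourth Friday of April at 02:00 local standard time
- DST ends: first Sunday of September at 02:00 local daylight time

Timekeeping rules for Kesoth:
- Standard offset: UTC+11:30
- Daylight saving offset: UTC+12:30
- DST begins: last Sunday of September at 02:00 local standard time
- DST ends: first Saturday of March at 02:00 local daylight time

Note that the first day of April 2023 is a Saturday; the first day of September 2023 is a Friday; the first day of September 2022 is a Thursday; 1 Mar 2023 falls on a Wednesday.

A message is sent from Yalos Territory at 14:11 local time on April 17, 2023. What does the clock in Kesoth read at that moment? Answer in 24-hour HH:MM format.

13:41

1 April 2023 is a Saturday, so the first Friday is April 7 and the fourth is April 28.
1 September 2023 is a Friday, so the first Sunday is September 3.
April 17, 2023 is outside the daylight-saving period (28 April – 3 September), so Yalos Territory is on standard time, UTC+12:00.
14:11 Yalos Territory − 12h = 02:11 UTC.
1 September 2022 is a Thursday, so Sundays fall on 4, 11, 18, 25; the last is September 25.
1 March 2023 is a Wednesday, so the first Saturday is March 4.
At the standard offset (UTC+11:30), 02:11 UTC + 11h30m = 13:41 Kesoth standard time.
The standard-time date in Kesoth, April 17, 2023, does not fall between 25 September 2022 and 4 March 2023, so daylight saving is not in effect and Kesoth is at UTC+11:30.
02:11 UTC + 11h30m = 13:41 Kesoth.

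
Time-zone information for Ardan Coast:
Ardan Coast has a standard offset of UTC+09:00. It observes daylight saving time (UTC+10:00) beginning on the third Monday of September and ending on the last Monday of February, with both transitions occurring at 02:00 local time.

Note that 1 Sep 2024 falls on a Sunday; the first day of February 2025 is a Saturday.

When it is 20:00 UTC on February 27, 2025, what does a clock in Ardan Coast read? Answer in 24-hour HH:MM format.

1 September 2024 is a Sunday, so the first Monday is September 2 and the third is September 16.
1 February 2025 is a Saturday, so Mondays fall on 3, 10, 17, 24; the last is February 24.
At the standard offset (UTC+09:00), 20:00 UTC + 9h = 05:00 Ardan Coast standard time (rolling into the next day, 28 February 2025).
The standard-time date in Ardan Coast, February 28, 2025, does not fall between 16 September 2024 and 24 February 2025, so daylight saving is not in effect and Ardan Coast is at UTC+09:00.
20:00 UTC + 9h = 05:00 local (rolling into the next day, 28 February 2025).

05:00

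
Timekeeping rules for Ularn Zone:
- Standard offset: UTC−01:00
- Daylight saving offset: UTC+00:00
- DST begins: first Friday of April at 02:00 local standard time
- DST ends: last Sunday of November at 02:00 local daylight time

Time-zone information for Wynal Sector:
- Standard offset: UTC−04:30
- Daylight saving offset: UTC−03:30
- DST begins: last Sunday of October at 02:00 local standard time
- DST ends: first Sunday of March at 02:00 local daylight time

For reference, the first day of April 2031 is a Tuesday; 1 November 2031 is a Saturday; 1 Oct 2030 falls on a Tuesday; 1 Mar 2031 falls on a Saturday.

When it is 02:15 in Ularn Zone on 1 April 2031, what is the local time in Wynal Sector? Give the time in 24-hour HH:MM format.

22:45

1 April 2031 is a Tuesday, so the first Friday is April 4.
1 November 2031 is a Saturday, so Sundays fall on 2, 9, 16, 23, 30; the last is November 30.
1 April 2031 is outside the daylight-saving period (4 April – 30 November), so Ularn Zone is on standard time, UTC−01:00.
02:15 Ularn Zone + 1h = 03:15 UTC.
1 October 2030 is a Tuesday, so Sundays fall on 6, 13, 20, 27; the last is October 27.
1 March 2031 is a Saturday, so the first Sunday is March 2.
At the standard offset (UTC−04:30), 03:15 UTC − 4h30m = 22:45 Wynal Sector standard time (rolling into the previous day, 31 March 2031).
Daylight saving runs 27 October 2030 – 2 March 2031; the standard-time date in Wynal Sector, 31 March 2031, is outside that window, so Wynal Sector is on standard time at UTC−04:30.
03:15 UTC − 4h30m = 22:45 Wynal Sector (rolling into the previous day, 31 March 2031).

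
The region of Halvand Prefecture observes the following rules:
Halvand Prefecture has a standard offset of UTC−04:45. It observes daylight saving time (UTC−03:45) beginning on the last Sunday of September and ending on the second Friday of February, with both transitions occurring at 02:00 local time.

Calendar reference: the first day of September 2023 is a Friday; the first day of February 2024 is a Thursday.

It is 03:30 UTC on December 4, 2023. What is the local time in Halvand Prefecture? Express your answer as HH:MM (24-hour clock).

1 September 2023 is a Friday, so Sundays fall on 3, 10, 17, 24; the last is September 24.
1 February 2024 is a Thursday, so the first Friday is February 2 and the second is February 9.
At the standard offset (UTC−04:45), 03:30 UTC − 4h45m = 22:45 Halvand Prefecture standard time (rolling into the previous day, 3 December 2023).
The standard-time date in Halvand Prefecture, December 3, 2023, lies within the daylight-saving period (24 September 2023 – 9 February 2024), so Halvand Prefecture is on daylight time, UTC−03:45.
03:30 UTC − 3h45m = 23:45 local (rolling into the previous day, 3 December 2023).

23:45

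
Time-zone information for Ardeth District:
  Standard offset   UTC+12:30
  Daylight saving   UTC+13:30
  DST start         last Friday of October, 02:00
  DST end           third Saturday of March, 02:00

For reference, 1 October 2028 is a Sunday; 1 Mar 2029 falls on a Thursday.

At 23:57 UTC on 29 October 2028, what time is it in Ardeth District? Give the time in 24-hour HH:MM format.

1 October 2028 is a Sunday, so Fridays fall on 6, 13, 20, 27; the last is October 27.
1 March 2029 is a Thursday, so the first Saturday is March 3 and the third is March 17.
At the standard offset (UTC+12:30), 23:57 UTC + 12h30m = 12:27 Ardeth District standard time (rolling into the next day, 30 October 2028).
Daylight saving runs 27 October 2028 – 17 March 2029; the standard-time date in Ardeth District, 30 October 2028, is inside that window, so Ardeth District is at UTC+13:30.
23:57 UTC + 13h30m = 13:27 local (rolling into the next day, 30 October 2028).

13:27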